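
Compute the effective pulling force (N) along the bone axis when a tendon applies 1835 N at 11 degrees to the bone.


F_eff = F_tendon * cos(theta)
theta = 11 deg = 0.1920 rad
cos(theta) = 0.9816
F_eff = 1835 * 0.9816
F_eff = 1801.2859


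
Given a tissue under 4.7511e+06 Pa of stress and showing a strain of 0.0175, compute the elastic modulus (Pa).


E = stress / strain
E = 4.7511e+06 / 0.0175
E = 2.7149e+08


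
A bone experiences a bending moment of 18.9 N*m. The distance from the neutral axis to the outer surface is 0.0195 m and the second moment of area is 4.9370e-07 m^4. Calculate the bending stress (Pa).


sigma = M * c / I
sigma = 18.9 * 0.0195 / 4.9370e-07
M * c = 0.3685
sigma = 746505.9753


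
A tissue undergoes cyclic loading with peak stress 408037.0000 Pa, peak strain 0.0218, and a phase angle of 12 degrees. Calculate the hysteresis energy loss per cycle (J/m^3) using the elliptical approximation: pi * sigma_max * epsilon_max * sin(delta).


E_loss = pi * sigma_max * epsilon_max * sin(delta)
delta = 12 deg = 0.2094 rad
sin(delta) = 0.2079
E_loss = pi * 408037.0000 * 0.0218 * 0.2079
E_loss = 5810.1163


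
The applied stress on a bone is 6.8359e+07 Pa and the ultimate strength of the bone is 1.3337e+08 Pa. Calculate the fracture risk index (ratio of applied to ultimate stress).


FRI = applied / ultimate
FRI = 6.8359e+07 / 1.3337e+08
FRI = 0.5126


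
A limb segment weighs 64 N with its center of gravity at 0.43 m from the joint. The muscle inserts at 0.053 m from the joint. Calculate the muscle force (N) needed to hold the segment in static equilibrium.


F_muscle = W * d_load / d_muscle
F_muscle = 64 * 0.43 / 0.053
Numerator = 27.5200
F_muscle = 519.2453


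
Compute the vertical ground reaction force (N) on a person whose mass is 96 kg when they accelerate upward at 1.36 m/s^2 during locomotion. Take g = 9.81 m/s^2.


GRF = m * (g + a)
GRF = 96 * (9.81 + 1.36)
GRF = 96 * 11.1700
GRF = 1072.3200


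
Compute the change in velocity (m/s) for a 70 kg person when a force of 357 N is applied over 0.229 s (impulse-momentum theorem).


J = F * dt = 357 * 0.229 = 81.7530 N*s
delta_v = J / m
delta_v = 81.7530 / 70
delta_v = 1.1679


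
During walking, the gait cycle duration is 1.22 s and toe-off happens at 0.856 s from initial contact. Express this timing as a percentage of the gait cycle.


pct = (event_time / cycle_time) * 100
pct = (0.856 / 1.22) * 100
ratio = 0.7016
pct = 70.1639


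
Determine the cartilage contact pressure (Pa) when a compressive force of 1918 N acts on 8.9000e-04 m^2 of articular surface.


P = F / A
P = 1918 / 8.9000e-04
P = 2.1551e+06


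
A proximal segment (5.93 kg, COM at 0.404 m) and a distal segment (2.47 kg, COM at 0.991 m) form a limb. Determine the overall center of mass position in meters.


COM = (m1*x1 + m2*x2) / (m1 + m2)
COM = (5.93*0.404 + 2.47*0.991) / (5.93 + 2.47)
Numerator = 4.8435
Denominator = 8.4000
COM = 0.5766


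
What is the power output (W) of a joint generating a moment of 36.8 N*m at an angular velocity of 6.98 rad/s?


P = M * omega
P = 36.8 * 6.98
P = 256.8640


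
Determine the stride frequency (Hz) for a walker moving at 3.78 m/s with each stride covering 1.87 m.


f = v / stride_length
f = 3.78 / 1.87
f = 2.0214


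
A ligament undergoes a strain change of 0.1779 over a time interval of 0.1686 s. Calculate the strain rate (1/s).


strain_rate = delta_strain / delta_t
strain_rate = 0.1779 / 0.1686
strain_rate = 1.0552


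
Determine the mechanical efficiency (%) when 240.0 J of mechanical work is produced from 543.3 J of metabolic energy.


eta = (W_mech / E_meta) * 100
eta = (240.0 / 543.3) * 100
ratio = 0.4417
eta = 44.1745


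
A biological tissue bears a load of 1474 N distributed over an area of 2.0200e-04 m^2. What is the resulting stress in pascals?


stress = F / A
stress = 1474 / 2.0200e-04
stress = 7.2970e+06


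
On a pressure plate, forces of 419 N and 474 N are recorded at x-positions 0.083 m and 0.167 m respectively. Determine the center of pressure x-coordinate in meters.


COP_x = (F1*x1 + F2*x2) / (F1 + F2)
COP_x = (419*0.083 + 474*0.167) / (419 + 474)
Numerator = 113.9350
Denominator = 893
COP_x = 0.1276


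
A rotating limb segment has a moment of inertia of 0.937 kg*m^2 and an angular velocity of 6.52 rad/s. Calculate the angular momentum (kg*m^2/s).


L = I * omega
L = 0.937 * 6.52
L = 6.1092


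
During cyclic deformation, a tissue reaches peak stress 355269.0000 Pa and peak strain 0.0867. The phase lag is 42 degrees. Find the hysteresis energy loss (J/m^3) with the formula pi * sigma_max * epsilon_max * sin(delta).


E_loss = pi * sigma_max * epsilon_max * sin(delta)
delta = 42 deg = 0.7330 rad
sin(delta) = 0.6691
E_loss = pi * 355269.0000 * 0.0867 * 0.6691
E_loss = 64749.6133


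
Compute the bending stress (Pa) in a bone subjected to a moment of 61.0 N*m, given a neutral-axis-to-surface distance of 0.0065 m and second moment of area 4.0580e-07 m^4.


sigma = M * c / I
sigma = 61.0 * 0.0065 / 4.0580e-07
M * c = 0.3965
sigma = 977082.3066


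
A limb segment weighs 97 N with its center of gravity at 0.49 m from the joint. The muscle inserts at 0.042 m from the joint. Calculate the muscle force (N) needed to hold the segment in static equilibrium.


F_muscle = W * d_load / d_muscle
F_muscle = 97 * 0.49 / 0.042
Numerator = 47.5300
F_muscle = 1131.6667


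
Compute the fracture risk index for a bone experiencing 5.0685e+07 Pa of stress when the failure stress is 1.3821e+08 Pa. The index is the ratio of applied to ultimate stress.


FRI = applied / ultimate
FRI = 5.0685e+07 / 1.3821e+08
FRI = 0.3667


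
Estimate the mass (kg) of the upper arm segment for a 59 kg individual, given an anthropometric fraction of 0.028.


m_segment = body_mass * fraction
m_segment = 59 * 0.028
m_segment = 1.6520


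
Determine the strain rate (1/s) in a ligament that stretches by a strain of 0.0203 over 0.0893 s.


strain_rate = delta_strain / delta_t
strain_rate = 0.0203 / 0.0893
strain_rate = 0.2273


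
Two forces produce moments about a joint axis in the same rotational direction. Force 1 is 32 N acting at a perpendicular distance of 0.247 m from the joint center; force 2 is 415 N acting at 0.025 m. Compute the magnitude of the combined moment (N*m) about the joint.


M = F1 * d1 + F2 * d2
M = 32 * 0.247 + 415 * 0.025
M = 7.9040 + 10.3750
M = 18.2790


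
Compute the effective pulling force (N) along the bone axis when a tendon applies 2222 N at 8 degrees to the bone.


F_eff = F_tendon * cos(theta)
theta = 8 deg = 0.1396 rad
cos(theta) = 0.9903
F_eff = 2222 * 0.9903
F_eff = 2200.3756


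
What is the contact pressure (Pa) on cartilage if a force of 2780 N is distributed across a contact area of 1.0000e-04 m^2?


P = F / A
P = 2780 / 1.0000e-04
P = 2.7800e+07


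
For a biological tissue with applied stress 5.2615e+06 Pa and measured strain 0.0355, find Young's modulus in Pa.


E = stress / strain
E = 5.2615e+06 / 0.0355
E = 1.4821e+08


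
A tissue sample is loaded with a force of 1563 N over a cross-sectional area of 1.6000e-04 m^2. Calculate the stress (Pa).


stress = F / A
stress = 1563 / 1.6000e-04
stress = 9.7688e+06


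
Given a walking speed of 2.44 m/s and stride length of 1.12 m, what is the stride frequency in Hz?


f = v / stride_length
f = 2.44 / 1.12
f = 2.1786


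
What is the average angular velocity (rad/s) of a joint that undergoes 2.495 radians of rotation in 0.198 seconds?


omega = delta_theta / delta_t
omega = 2.495 / 0.198
omega = 12.6010


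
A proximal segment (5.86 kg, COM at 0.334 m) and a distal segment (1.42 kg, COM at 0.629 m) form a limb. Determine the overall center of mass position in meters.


COM = (m1*x1 + m2*x2) / (m1 + m2)
COM = (5.86*0.334 + 1.42*0.629) / (5.86 + 1.42)
Numerator = 2.8504
Denominator = 7.2800
COM = 0.3915


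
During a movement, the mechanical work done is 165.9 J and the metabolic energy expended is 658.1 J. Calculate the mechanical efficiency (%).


eta = (W_mech / E_meta) * 100
eta = (165.9 / 658.1) * 100
ratio = 0.2521
eta = 25.2089


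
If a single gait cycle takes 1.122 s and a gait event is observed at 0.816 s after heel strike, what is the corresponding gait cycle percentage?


pct = (event_time / cycle_time) * 100
pct = (0.816 / 1.122) * 100
ratio = 0.7273
pct = 72.7273


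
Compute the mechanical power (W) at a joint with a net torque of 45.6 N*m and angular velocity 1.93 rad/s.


P = M * omega
P = 45.6 * 1.93
P = 88.0080


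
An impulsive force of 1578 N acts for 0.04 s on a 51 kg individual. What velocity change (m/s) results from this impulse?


J = F * dt = 1578 * 0.04 = 63.1200 N*s
delta_v = J / m
delta_v = 63.1200 / 51
delta_v = 1.2376


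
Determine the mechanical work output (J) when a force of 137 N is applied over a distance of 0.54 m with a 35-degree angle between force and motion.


W = F * d * cos(theta)
theta = 35 deg = 0.6109 rad
cos(theta) = 0.8192
W = 137 * 0.54 * 0.8192
W = 60.6009


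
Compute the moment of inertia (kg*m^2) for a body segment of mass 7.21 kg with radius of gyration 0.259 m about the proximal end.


I = m * k^2
I = 7.21 * 0.259^2
k^2 = 0.0671
I = 0.4837


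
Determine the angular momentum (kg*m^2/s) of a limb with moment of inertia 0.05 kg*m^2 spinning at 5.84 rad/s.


L = I * omega
L = 0.05 * 5.84
L = 0.2920


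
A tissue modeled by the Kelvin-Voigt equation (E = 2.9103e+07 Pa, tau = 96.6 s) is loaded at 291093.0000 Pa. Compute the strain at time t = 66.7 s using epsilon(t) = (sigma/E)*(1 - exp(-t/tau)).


epsilon(t) = (sigma/E) * (1 - exp(-t/tau))
sigma/E = 291093.0000 / 2.9103e+07 = 0.0100
exp(-t/tau) = exp(-66.7 / 96.6) = 0.5013
epsilon = 0.0100 * (1 - 0.5013)
epsilon = 0.0050


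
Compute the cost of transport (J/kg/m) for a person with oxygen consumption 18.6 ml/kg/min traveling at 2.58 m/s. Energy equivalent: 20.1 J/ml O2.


Power per kg = VO2 * 20.1 / 60
Power per kg = 18.6 * 20.1 / 60 = 6.2310 W/kg
Cost = power_per_kg / speed
Cost = 6.2310 / 2.58
Cost = 2.4151


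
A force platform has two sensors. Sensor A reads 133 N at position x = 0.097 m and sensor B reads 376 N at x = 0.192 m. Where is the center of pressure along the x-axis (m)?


COP_x = (F1*x1 + F2*x2) / (F1 + F2)
COP_x = (133*0.097 + 376*0.192) / (133 + 376)
Numerator = 85.0930
Denominator = 509
COP_x = 0.1672


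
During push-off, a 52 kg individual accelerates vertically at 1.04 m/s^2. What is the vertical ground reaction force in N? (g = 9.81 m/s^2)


GRF = m * (g + a)
GRF = 52 * (9.81 + 1.04)
GRF = 52 * 10.8500
GRF = 564.2000


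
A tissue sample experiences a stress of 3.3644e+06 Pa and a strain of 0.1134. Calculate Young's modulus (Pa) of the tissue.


E = stress / strain
E = 3.3644e+06 / 0.1134
E = 2.9668e+07


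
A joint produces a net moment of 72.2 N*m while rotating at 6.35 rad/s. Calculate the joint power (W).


P = M * omega
P = 72.2 * 6.35
P = 458.4700


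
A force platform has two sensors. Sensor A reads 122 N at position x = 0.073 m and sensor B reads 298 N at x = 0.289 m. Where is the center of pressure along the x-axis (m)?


COP_x = (F1*x1 + F2*x2) / (F1 + F2)
COP_x = (122*0.073 + 298*0.289) / (122 + 298)
Numerator = 95.0280
Denominator = 420
COP_x = 0.2263


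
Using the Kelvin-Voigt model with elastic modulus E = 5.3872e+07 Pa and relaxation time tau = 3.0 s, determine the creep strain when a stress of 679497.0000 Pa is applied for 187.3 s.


epsilon(t) = (sigma/E) * (1 - exp(-t/tau))
sigma/E = 679497.0000 / 5.3872e+07 = 0.0126
exp(-t/tau) = exp(-187.3 / 3.0) = 7.6833e-28
epsilon = 0.0126 * (1 - 7.6833e-28)
epsilon = 0.0126


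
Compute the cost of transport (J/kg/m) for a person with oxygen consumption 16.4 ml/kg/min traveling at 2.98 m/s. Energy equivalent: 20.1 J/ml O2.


Power per kg = VO2 * 20.1 / 60
Power per kg = 16.4 * 20.1 / 60 = 5.4940 W/kg
Cost = power_per_kg / speed
Cost = 5.4940 / 2.98
Cost = 1.8436


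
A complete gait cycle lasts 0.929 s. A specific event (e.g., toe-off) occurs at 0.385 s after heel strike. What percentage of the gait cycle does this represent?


pct = (event_time / cycle_time) * 100
pct = (0.385 / 0.929) * 100
ratio = 0.4144
pct = 41.4424


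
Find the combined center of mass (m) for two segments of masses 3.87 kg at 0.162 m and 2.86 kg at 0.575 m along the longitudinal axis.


COM = (m1*x1 + m2*x2) / (m1 + m2)
COM = (3.87*0.162 + 2.86*0.575) / (3.87 + 2.86)
Numerator = 2.2714
Denominator = 6.7300
COM = 0.3375


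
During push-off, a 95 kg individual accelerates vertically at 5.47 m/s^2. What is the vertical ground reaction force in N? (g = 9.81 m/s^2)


GRF = m * (g + a)
GRF = 95 * (9.81 + 5.47)
GRF = 95 * 15.2800
GRF = 1451.6000


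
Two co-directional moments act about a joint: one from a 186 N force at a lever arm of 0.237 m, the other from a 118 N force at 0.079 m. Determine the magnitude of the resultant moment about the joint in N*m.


M = F1 * d1 + F2 * d2
M = 186 * 0.237 + 118 * 0.079
M = 44.0820 + 9.3220
M = 53.4040


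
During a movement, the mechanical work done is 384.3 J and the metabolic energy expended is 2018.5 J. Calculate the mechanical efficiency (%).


eta = (W_mech / E_meta) * 100
eta = (384.3 / 2018.5) * 100
ratio = 0.1904
eta = 19.0389


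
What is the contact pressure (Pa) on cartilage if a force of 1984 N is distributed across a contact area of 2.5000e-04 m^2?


P = F / A
P = 1984 / 2.5000e-04
P = 7.9360e+06


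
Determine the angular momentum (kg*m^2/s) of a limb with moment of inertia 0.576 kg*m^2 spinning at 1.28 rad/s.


L = I * omega
L = 0.576 * 1.28
L = 0.7373


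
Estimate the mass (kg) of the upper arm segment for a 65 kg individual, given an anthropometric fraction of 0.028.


m_segment = body_mass * fraction
m_segment = 65 * 0.028
m_segment = 1.8200


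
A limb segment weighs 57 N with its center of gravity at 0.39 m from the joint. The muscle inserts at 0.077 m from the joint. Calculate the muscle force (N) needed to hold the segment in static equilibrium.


F_muscle = W * d_load / d_muscle
F_muscle = 57 * 0.39 / 0.077
Numerator = 22.2300
F_muscle = 288.7013


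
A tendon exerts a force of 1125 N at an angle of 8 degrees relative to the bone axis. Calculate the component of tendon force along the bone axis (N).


F_eff = F_tendon * cos(theta)
theta = 8 deg = 0.1396 rad
cos(theta) = 0.9903
F_eff = 1125 * 0.9903
F_eff = 1114.0516


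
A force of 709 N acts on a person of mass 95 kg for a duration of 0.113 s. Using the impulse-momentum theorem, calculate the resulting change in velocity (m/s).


J = F * dt = 709 * 0.113 = 80.1170 N*s
delta_v = J / m
delta_v = 80.1170 / 95
delta_v = 0.8433


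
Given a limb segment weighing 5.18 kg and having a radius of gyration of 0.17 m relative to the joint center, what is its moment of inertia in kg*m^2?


I = m * k^2
I = 5.18 * 0.17^2
k^2 = 0.0289
I = 0.1497


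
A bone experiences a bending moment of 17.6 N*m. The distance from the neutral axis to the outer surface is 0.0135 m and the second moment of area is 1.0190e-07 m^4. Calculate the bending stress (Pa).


sigma = M * c / I
sigma = 17.6 * 0.0135 / 1.0190e-07
M * c = 0.2376
sigma = 2.3317e+06


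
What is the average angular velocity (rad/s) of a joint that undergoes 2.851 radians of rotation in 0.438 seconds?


omega = delta_theta / delta_t
omega = 2.851 / 0.438
omega = 6.5091


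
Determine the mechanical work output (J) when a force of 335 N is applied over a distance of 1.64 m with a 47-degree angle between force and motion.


W = F * d * cos(theta)
theta = 47 deg = 0.8203 rad
cos(theta) = 0.6820
W = 335 * 1.64 * 0.6820
W = 374.6899


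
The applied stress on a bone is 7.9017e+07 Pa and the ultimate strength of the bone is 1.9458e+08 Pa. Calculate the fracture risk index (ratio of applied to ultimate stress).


FRI = applied / ultimate
FRI = 7.9017e+07 / 1.9458e+08
FRI = 0.4061


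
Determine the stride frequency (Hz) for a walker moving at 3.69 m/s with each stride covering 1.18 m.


f = v / stride_length
f = 3.69 / 1.18
f = 3.1271


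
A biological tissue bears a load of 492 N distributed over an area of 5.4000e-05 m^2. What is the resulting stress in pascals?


stress = F / A
stress = 492 / 5.4000e-05
stress = 9.1111e+06


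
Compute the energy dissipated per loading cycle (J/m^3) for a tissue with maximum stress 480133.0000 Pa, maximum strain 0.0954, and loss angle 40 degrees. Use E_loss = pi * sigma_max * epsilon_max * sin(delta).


E_loss = pi * sigma_max * epsilon_max * sin(delta)
delta = 40 deg = 0.6981 rad
sin(delta) = 0.6428
E_loss = pi * 480133.0000 * 0.0954 * 0.6428
E_loss = 92496.9262


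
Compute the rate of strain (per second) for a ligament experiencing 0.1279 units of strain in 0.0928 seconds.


strain_rate = delta_strain / delta_t
strain_rate = 0.1279 / 0.0928
strain_rate = 1.3782


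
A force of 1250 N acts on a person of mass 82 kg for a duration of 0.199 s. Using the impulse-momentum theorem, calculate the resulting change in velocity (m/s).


J = F * dt = 1250 * 0.199 = 248.7500 N*s
delta_v = J / m
delta_v = 248.7500 / 82
delta_v = 3.0335


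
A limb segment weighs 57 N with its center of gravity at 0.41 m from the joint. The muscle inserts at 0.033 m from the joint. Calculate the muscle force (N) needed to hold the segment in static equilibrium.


F_muscle = W * d_load / d_muscle
F_muscle = 57 * 0.41 / 0.033
Numerator = 23.3700
F_muscle = 708.1818


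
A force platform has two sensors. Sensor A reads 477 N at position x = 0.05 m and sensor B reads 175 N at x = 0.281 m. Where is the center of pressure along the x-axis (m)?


COP_x = (F1*x1 + F2*x2) / (F1 + F2)
COP_x = (477*0.05 + 175*0.281) / (477 + 175)
Numerator = 73.0250
Denominator = 652
COP_x = 0.1120


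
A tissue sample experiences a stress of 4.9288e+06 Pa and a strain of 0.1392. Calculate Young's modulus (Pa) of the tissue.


E = stress / strain
E = 4.9288e+06 / 0.1392
E = 3.5408e+07


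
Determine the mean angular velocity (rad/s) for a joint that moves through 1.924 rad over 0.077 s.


omega = delta_theta / delta_t
omega = 1.924 / 0.077
omega = 24.9870


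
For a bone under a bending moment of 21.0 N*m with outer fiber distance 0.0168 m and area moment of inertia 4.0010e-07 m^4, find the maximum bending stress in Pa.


sigma = M * c / I
sigma = 21.0 * 0.0168 / 4.0010e-07
M * c = 0.3528
sigma = 881779.5551


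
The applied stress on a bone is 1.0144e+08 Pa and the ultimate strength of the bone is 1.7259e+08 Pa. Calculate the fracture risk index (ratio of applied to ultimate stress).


FRI = applied / ultimate
FRI = 1.0144e+08 / 1.7259e+08
FRI = 0.5878


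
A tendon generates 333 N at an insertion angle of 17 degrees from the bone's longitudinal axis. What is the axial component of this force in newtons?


F_eff = F_tendon * cos(theta)
theta = 17 deg = 0.2967 rad
cos(theta) = 0.9563
F_eff = 333 * 0.9563
F_eff = 318.4495


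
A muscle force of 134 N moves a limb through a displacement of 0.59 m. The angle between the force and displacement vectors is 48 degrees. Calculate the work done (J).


W = F * d * cos(theta)
theta = 48 deg = 0.8378 rad
cos(theta) = 0.6691
W = 134 * 0.59 * 0.6691
W = 52.9015


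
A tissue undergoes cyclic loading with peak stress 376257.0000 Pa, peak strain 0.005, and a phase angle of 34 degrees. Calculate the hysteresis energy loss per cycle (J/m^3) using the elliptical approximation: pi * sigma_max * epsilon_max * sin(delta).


E_loss = pi * sigma_max * epsilon_max * sin(delta)
delta = 34 deg = 0.5934 rad
sin(delta) = 0.5592
E_loss = pi * 376257.0000 * 0.005 * 0.5592
E_loss = 3304.9593


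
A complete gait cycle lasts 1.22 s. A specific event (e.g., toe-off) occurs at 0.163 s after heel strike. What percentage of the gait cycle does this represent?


pct = (event_time / cycle_time) * 100
pct = (0.163 / 1.22) * 100
ratio = 0.1336
pct = 13.3607


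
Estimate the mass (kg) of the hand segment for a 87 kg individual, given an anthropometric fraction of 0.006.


m_segment = body_mass * fraction
m_segment = 87 * 0.006
m_segment = 0.5220


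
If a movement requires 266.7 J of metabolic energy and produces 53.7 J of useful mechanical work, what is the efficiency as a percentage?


eta = (W_mech / E_meta) * 100
eta = (53.7 / 266.7) * 100
ratio = 0.2013
eta = 20.1350


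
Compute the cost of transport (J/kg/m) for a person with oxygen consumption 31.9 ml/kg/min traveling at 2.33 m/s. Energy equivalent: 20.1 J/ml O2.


Power per kg = VO2 * 20.1 / 60
Power per kg = 31.9 * 20.1 / 60 = 10.6865 W/kg
Cost = power_per_kg / speed
Cost = 10.6865 / 2.33
Cost = 4.5865


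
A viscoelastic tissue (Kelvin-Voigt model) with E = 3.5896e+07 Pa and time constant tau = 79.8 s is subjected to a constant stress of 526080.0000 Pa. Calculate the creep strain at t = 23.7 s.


epsilon(t) = (sigma/E) * (1 - exp(-t/tau))
sigma/E = 526080.0000 / 3.5896e+07 = 0.0147
exp(-t/tau) = exp(-23.7 / 79.8) = 0.7430
epsilon = 0.0147 * (1 - 0.7430)
epsilon = 0.0038


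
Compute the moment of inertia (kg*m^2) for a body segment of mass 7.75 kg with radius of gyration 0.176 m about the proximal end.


I = m * k^2
I = 7.75 * 0.176^2
k^2 = 0.0310
I = 0.2401


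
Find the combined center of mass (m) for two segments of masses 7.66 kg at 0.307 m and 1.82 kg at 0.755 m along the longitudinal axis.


COM = (m1*x1 + m2*x2) / (m1 + m2)
COM = (7.66*0.307 + 1.82*0.755) / (7.66 + 1.82)
Numerator = 3.7257
Denominator = 9.4800
COM = 0.3930


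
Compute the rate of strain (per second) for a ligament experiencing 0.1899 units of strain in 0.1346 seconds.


strain_rate = delta_strain / delta_t
strain_rate = 0.1899 / 0.1346
strain_rate = 1.4108


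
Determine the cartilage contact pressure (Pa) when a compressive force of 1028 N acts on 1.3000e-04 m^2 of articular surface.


P = F / A
P = 1028 / 1.3000e-04
P = 7.9077e+06


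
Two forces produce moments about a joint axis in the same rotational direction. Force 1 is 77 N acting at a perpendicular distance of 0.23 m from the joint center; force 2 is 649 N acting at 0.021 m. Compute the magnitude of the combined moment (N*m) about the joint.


M = F1 * d1 + F2 * d2
M = 77 * 0.23 + 649 * 0.021
M = 17.7100 + 13.6290
M = 31.3390


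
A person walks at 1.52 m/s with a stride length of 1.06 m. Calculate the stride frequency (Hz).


f = v / stride_length
f = 1.52 / 1.06
f = 1.4340


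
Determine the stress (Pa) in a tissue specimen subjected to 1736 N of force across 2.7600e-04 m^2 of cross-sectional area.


stress = F / A
stress = 1736 / 2.7600e-04
stress = 6.2899e+06


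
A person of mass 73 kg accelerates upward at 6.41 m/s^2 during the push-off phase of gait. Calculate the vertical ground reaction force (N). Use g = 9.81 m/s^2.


GRF = m * (g + a)
GRF = 73 * (9.81 + 6.41)
GRF = 73 * 16.2200
GRF = 1184.0600


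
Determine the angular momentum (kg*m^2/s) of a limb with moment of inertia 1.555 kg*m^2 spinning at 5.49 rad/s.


L = I * omega
L = 1.555 * 5.49
L = 8.5369


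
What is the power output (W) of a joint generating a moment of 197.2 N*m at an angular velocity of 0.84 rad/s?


P = M * omega
P = 197.2 * 0.84
P = 165.6480


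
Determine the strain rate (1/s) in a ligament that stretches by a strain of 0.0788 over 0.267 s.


strain_rate = delta_strain / delta_t
strain_rate = 0.0788 / 0.267
strain_rate = 0.2951


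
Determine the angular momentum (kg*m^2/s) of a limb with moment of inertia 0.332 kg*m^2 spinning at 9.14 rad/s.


L = I * omega
L = 0.332 * 9.14
L = 3.0345


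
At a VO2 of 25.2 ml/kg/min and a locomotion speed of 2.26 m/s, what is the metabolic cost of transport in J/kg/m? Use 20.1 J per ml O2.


Power per kg = VO2 * 20.1 / 60
Power per kg = 25.2 * 20.1 / 60 = 8.4420 W/kg
Cost = power_per_kg / speed
Cost = 8.4420 / 2.26
Cost = 3.7354


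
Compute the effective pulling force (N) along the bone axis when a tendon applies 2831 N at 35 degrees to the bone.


F_eff = F_tendon * cos(theta)
theta = 35 deg = 0.6109 rad
cos(theta) = 0.8192
F_eff = 2831 * 0.8192
F_eff = 2319.0194


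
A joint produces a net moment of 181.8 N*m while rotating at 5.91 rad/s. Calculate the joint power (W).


P = M * omega
P = 181.8 * 5.91
P = 1074.4380


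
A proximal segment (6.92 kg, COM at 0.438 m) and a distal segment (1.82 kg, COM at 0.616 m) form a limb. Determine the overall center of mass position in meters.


COM = (m1*x1 + m2*x2) / (m1 + m2)
COM = (6.92*0.438 + 1.82*0.616) / (6.92 + 1.82)
Numerator = 4.1521
Denominator = 8.7400
COM = 0.4751


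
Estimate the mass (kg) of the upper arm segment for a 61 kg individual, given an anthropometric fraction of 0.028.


m_segment = body_mass * fraction
m_segment = 61 * 0.028
m_segment = 1.7080


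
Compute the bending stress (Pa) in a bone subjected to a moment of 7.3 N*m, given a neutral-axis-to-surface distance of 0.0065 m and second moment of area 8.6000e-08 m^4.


sigma = M * c / I
sigma = 7.3 * 0.0065 / 8.6000e-08
M * c = 0.0474
sigma = 551744.1860


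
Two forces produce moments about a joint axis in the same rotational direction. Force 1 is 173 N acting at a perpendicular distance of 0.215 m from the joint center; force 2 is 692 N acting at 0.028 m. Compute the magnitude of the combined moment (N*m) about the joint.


M = F1 * d1 + F2 * d2
M = 173 * 0.215 + 692 * 0.028
M = 37.1950 + 19.3760
M = 56.5710


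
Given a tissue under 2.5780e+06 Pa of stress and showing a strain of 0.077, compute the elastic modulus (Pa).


E = stress / strain
E = 2.5780e+06 / 0.077
E = 3.3481e+07


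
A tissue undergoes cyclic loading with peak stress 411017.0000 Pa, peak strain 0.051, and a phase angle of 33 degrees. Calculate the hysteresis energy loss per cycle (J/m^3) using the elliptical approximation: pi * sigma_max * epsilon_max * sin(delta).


E_loss = pi * sigma_max * epsilon_max * sin(delta)
delta = 33 deg = 0.5760 rad
sin(delta) = 0.5446
E_loss = pi * 411017.0000 * 0.051 * 0.5446
E_loss = 35866.4670


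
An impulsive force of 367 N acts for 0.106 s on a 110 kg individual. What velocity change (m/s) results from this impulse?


J = F * dt = 367 * 0.106 = 38.9020 N*s
delta_v = J / m
delta_v = 38.9020 / 110
delta_v = 0.3537


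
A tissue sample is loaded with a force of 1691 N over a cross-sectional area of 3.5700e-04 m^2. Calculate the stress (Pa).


stress = F / A
stress = 1691 / 3.5700e-04
stress = 4.7367e+06


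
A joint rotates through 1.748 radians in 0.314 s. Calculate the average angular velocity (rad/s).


omega = delta_theta / delta_t
omega = 1.748 / 0.314
omega = 5.5669


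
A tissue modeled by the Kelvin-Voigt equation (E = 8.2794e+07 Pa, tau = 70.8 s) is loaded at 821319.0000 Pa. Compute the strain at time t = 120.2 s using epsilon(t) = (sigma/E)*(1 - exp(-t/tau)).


epsilon(t) = (sigma/E) * (1 - exp(-t/tau))
sigma/E = 821319.0000 / 8.2794e+07 = 0.0099
exp(-t/tau) = exp(-120.2 / 70.8) = 0.1831
epsilon = 0.0099 * (1 - 0.1831)
epsilon = 0.0081


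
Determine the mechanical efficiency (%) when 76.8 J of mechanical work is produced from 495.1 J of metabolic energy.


eta = (W_mech / E_meta) * 100
eta = (76.8 / 495.1) * 100
ratio = 0.1551
eta = 15.5120


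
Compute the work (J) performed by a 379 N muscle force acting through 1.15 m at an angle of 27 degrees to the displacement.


W = F * d * cos(theta)
theta = 27 deg = 0.4712 rad
cos(theta) = 0.8910
W = 379 * 1.15 * 0.8910
W = 388.3452


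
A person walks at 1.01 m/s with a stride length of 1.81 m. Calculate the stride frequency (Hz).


f = v / stride_length
f = 1.01 / 1.81
f = 0.5580


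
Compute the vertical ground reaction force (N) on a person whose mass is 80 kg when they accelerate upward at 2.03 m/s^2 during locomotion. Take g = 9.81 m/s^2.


GRF = m * (g + a)
GRF = 80 * (9.81 + 2.03)
GRF = 80 * 11.8400
GRF = 947.2000


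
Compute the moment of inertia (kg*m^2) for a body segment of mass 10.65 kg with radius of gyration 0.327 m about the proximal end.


I = m * k^2
I = 10.65 * 0.327^2
k^2 = 0.1069
I = 1.1388


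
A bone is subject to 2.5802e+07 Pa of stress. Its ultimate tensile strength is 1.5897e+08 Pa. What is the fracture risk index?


FRI = applied / ultimate
FRI = 2.5802e+07 / 1.5897e+08
FRI = 0.1623


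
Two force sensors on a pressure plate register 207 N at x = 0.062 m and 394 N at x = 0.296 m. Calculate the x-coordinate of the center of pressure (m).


COP_x = (F1*x1 + F2*x2) / (F1 + F2)
COP_x = (207*0.062 + 394*0.296) / (207 + 394)
Numerator = 129.4580
Denominator = 601
COP_x = 0.2154


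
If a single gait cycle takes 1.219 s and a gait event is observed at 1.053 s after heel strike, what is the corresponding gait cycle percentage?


pct = (event_time / cycle_time) * 100
pct = (1.053 / 1.219) * 100
ratio = 0.8638
pct = 86.3823


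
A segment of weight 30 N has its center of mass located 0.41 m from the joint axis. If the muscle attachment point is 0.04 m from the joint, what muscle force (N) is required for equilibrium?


F_muscle = W * d_load / d_muscle
F_muscle = 30 * 0.41 / 0.04
Numerator = 12.3000
F_muscle = 307.5000


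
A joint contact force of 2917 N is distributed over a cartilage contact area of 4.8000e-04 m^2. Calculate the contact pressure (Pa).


P = F / A
P = 2917 / 4.8000e-04
P = 6.0771e+06


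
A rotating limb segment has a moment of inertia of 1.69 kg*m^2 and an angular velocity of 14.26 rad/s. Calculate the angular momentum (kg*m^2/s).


L = I * omega
L = 1.69 * 14.26
L = 24.0994


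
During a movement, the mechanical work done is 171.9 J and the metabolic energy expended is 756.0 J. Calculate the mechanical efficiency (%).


eta = (W_mech / E_meta) * 100
eta = (171.9 / 756.0) * 100
ratio = 0.2274
eta = 22.7381


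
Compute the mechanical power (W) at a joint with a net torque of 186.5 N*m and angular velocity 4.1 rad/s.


P = M * omega
P = 186.5 * 4.1
P = 764.6500


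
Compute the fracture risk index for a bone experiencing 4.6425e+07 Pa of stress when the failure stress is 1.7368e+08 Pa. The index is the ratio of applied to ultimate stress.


FRI = applied / ultimate
FRI = 4.6425e+07 / 1.7368e+08
FRI = 0.2673


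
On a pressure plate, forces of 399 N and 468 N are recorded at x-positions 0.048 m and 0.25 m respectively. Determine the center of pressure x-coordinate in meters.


COP_x = (F1*x1 + F2*x2) / (F1 + F2)
COP_x = (399*0.048 + 468*0.25) / (399 + 468)
Numerator = 136.1520
Denominator = 867
COP_x = 0.1570


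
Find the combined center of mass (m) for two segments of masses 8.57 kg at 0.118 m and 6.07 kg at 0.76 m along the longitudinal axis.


COM = (m1*x1 + m2*x2) / (m1 + m2)
COM = (8.57*0.118 + 6.07*0.76) / (8.57 + 6.07)
Numerator = 5.6245
Denominator = 14.6400
COM = 0.3842


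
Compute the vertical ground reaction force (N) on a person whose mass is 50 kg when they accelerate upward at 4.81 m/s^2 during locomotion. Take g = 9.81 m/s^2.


GRF = m * (g + a)
GRF = 50 * (9.81 + 4.81)
GRF = 50 * 14.6200
GRF = 731.0000


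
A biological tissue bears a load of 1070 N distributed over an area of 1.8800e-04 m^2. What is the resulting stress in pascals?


stress = F / A
stress = 1070 / 1.8800e-04
stress = 5.6915e+06


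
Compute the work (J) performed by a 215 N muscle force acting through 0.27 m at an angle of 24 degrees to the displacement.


W = F * d * cos(theta)
theta = 24 deg = 0.4189 rad
cos(theta) = 0.9135
W = 215 * 0.27 * 0.9135
W = 53.0313


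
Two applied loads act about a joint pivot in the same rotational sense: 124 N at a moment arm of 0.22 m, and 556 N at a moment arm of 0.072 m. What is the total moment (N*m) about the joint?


M = F1 * d1 + F2 * d2
M = 124 * 0.22 + 556 * 0.072
M = 27.2800 + 40.0320
M = 67.3120


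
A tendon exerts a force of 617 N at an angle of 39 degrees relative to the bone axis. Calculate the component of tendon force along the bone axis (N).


F_eff = F_tendon * cos(theta)
theta = 39 deg = 0.6807 rad
cos(theta) = 0.7771
F_eff = 617 * 0.7771
F_eff = 479.4991


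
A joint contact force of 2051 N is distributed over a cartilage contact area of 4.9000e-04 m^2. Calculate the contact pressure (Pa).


P = F / A
P = 2051 / 4.9000e-04
P = 4.1857e+06


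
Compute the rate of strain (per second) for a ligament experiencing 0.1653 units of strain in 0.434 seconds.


strain_rate = delta_strain / delta_t
strain_rate = 0.1653 / 0.434
strain_rate = 0.3809


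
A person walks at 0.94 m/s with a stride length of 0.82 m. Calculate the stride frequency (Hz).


f = v / stride_length
f = 0.94 / 0.82
f = 1.1463


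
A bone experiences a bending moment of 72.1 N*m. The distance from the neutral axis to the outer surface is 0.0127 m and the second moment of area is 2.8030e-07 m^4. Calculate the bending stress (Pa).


sigma = M * c / I
sigma = 72.1 * 0.0127 / 2.8030e-07
M * c = 0.9157
sigma = 3.2667e+06


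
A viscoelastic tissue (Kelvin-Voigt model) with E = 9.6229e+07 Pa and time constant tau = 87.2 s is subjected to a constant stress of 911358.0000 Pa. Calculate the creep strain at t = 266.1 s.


epsilon(t) = (sigma/E) * (1 - exp(-t/tau))
sigma/E = 911358.0000 / 9.6229e+07 = 0.0095
exp(-t/tau) = exp(-266.1 / 87.2) = 0.0473
epsilon = 0.0095 * (1 - 0.0473)
epsilon = 0.0090


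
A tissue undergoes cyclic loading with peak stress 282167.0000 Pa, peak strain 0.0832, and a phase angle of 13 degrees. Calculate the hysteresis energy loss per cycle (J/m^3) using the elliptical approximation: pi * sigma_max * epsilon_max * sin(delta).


E_loss = pi * sigma_max * epsilon_max * sin(delta)
delta = 13 deg = 0.2269 rad
sin(delta) = 0.2250
E_loss = pi * 282167.0000 * 0.0832 * 0.2250
E_loss = 16590.8048


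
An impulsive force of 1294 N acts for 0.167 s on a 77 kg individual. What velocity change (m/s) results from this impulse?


J = F * dt = 1294 * 0.167 = 216.0980 N*s
delta_v = J / m
delta_v = 216.0980 / 77
delta_v = 2.8065


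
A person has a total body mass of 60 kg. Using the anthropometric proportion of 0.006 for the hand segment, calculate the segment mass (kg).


m_segment = body_mass * fraction
m_segment = 60 * 0.006
m_segment = 0.3600


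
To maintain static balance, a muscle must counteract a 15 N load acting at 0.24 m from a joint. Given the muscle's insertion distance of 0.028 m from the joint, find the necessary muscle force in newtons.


F_muscle = W * d_load / d_muscle
F_muscle = 15 * 0.24 / 0.028
Numerator = 3.6000
F_muscle = 128.5714


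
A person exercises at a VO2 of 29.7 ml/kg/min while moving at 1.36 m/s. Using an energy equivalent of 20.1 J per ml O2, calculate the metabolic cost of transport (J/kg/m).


Power per kg = VO2 * 20.1 / 60
Power per kg = 29.7 * 20.1 / 60 = 9.9495 W/kg
Cost = power_per_kg / speed
Cost = 9.9495 / 1.36
Cost = 7.3158


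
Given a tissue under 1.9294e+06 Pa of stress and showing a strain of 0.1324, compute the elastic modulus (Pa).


E = stress / strain
E = 1.9294e+06 / 0.1324
E = 1.4573e+07


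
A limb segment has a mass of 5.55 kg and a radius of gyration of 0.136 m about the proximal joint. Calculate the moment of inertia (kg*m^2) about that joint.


I = m * k^2
I = 5.55 * 0.136^2
k^2 = 0.0185
I = 0.1027


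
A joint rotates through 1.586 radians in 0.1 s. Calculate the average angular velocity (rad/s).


omega = delta_theta / delta_t
omega = 1.586 / 0.1
omega = 15.8600


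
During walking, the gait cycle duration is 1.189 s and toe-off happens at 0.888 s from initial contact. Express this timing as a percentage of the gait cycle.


pct = (event_time / cycle_time) * 100
pct = (0.888 / 1.189) * 100
ratio = 0.7468
pct = 74.6846


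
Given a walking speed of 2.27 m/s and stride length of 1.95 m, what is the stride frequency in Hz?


f = v / stride_length
f = 2.27 / 1.95
f = 1.1641


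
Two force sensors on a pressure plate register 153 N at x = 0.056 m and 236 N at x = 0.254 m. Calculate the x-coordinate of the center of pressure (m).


COP_x = (F1*x1 + F2*x2) / (F1 + F2)
COP_x = (153*0.056 + 236*0.254) / (153 + 236)
Numerator = 68.5120
Denominator = 389
COP_x = 0.1761


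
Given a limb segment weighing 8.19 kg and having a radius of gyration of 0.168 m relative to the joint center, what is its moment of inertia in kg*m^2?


I = m * k^2
I = 8.19 * 0.168^2
k^2 = 0.0282
I = 0.2312


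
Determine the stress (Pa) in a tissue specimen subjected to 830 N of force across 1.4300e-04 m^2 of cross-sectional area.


stress = F / A
stress = 830 / 1.4300e-04
stress = 5.8042e+06


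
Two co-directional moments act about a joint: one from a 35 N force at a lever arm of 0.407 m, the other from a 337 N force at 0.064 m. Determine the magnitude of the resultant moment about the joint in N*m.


M = F1 * d1 + F2 * d2
M = 35 * 0.407 + 337 * 0.064
M = 14.2450 + 21.5680
M = 35.8130


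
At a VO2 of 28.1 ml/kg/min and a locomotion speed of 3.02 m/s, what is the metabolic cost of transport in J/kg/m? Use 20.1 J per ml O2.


Power per kg = VO2 * 20.1 / 60
Power per kg = 28.1 * 20.1 / 60 = 9.4135 W/kg
Cost = power_per_kg / speed
Cost = 9.4135 / 3.02
Cost = 3.1171


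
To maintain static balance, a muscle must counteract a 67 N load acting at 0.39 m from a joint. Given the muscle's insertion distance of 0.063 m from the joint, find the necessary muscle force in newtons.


F_muscle = W * d_load / d_muscle
F_muscle = 67 * 0.39 / 0.063
Numerator = 26.1300
F_muscle = 414.7619


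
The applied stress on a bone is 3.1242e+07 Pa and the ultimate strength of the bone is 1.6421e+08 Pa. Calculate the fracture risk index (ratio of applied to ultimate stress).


FRI = applied / ultimate
FRI = 3.1242e+07 / 1.6421e+08
FRI = 0.1903


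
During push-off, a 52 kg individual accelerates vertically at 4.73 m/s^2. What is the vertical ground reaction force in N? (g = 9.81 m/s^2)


GRF = m * (g + a)
GRF = 52 * (9.81 + 4.73)
GRF = 52 * 14.5400
GRF = 756.0800


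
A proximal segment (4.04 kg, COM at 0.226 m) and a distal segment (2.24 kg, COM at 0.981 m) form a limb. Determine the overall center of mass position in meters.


COM = (m1*x1 + m2*x2) / (m1 + m2)
COM = (4.04*0.226 + 2.24*0.981) / (4.04 + 2.24)
Numerator = 3.1105
Denominator = 6.2800
COM = 0.4953


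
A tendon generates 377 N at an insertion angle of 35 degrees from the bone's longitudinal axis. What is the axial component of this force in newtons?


F_eff = F_tendon * cos(theta)
theta = 35 deg = 0.6109 rad
cos(theta) = 0.8192
F_eff = 377 * 0.8192
F_eff = 308.8203


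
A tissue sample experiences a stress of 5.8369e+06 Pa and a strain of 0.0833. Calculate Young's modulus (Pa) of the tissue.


E = stress / strain
E = 5.8369e+06 / 0.0833
E = 7.0071e+07


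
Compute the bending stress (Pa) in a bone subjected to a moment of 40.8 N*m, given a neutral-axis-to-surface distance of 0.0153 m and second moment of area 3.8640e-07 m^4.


sigma = M * c / I
sigma = 40.8 * 0.0153 / 3.8640e-07
M * c = 0.6242
sigma = 1.6155e+06


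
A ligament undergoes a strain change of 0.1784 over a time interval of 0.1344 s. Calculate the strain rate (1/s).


strain_rate = delta_strain / delta_t
strain_rate = 0.1784 / 0.1344
strain_rate = 1.3274


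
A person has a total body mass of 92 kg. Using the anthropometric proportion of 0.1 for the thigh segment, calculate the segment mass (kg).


m_segment = body_mass * fraction
m_segment = 92 * 0.1
m_segment = 9.2000


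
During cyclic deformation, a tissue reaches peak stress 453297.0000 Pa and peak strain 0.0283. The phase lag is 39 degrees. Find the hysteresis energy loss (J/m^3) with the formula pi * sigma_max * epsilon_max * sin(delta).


E_loss = pi * sigma_max * epsilon_max * sin(delta)
delta = 39 deg = 0.6807 rad
sin(delta) = 0.6293
E_loss = pi * 453297.0000 * 0.0283 * 0.6293
E_loss = 25362.4356
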